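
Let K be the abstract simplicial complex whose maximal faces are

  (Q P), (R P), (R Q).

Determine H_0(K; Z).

H_0 = Z.

Order the vertices as P < Q < R. Listing each simplex with vertices in this order, K has dimension 1 with simplices:

  0-simplices (3): P, Q, R
  1-simplices (3): PQ, PR, QR

so the chain groups are C_0 ≅ Z^3, C_1 ≅ Z^3.

The boundary map ∂_1: C_1 → C_0 is given by ∂[p,q] = [q] − [p].
As a 3×3 matrix over Z this has rank 2, with invariant factors (1,1).

From H_k ≅ ker(∂_k) / im(∂_{k+1}) we obtain:

  H_0: rank C_0 − rank ∂_1 = 3 − 2 = 1, and the invariant factors of ∂_1 are all 1, so H_0 = Z.

(K is a triangulation of the circle S^1.)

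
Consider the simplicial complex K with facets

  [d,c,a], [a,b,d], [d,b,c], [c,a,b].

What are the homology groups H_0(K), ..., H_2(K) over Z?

H_0 = Z,  H_1 = 0,  H_2 = Z.

K has 4 vertices, 6 edges, 4 triangles.
rank ∂_0 = 0, rank ∂_1 = 3 ⇒ b_0 = 4 − 0 − 3 = 1; all invariant factors of ∂_1 are 1 so no torsion. So H_0 ≅ Z.
rank ∂_1 = 3, rank ∂_2 = 3 ⇒ b_1 = 6 − 3 − 3 = 0; all invariant factors of ∂_2 are 1 so no torsion. So H_1 ≅ 0.
rank ∂_2 = 3, rank ∂_3 = 0 ⇒ b_2 = 4 − 3 − 0 = 1. So H_2 ≅ Z.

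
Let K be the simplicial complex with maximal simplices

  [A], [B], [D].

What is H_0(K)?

Order the vertices as A < B < D. Listing each simplex with vertices in this order, K has dimension 0 with simplices:

  0-simplices (3): A, B, D

giving chain groups C_0 ≅ Z^3.

Computing H_k = (kernel of ∂_k) / (image of ∂_{k+1}):

  H_0: rank C_0 − rank ∂_1 = 3 − 0 = 3, and there is no ∂_1, so H_0 = Z^3.

H_0 ≅ Z^3.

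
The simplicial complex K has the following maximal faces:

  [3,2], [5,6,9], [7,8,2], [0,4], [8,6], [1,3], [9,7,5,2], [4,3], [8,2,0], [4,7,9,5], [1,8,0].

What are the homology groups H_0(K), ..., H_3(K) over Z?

Order the vertices as 0 < 1 < 2 < 3 < 4 < 5 < 6 < 7 < 8 < 9. Listing each simplex with vertices in this order, K has dimension 3 with simplices:

  0-simplices (10): [0], [1], [2], [3], [4], [5], [6], [7], [8], [9]
  1-simplices (22): [0,1], [0,2], [0,4], [0,8], [1,3], [1,8], [2,3], [2,5], [2,7], [2,8], [2,9], [3,4], [4,5], [4,7], [4,9], [5,6], [5,7], [5,9], [6,8], [6,9], [7,8], [7,9]
  2-simplices (11): [0,1,8], [0,2,8], [2,5,7], [2,5,9], [2,7,8], [2,7,9], [4,5,7], [4,5,9], [4,7,9], [5,6,9], [5,7,9]
  3-simplices (2): [2,5,7,9], [4,5,7,9]

Hence C_0 ≅ Z^10, C_1 ≅ Z^22, C_2 ≅ Z^11, C_3 ≅ Z^2.

∂_1: C_1 → C_0 is given by ∂[p,q] = [q] − [p]. For instance
  ∂[2,3] = [3] − [2].
This gives a 10×22 integer matrix of rank 9; reducing to Smith normal form yields diagonal entries (1,1,1,1,1,1,1,1,1).

∂_2: C_2 → C_1 maps a triangle to the signed sum of its edges. For instance
  ∂[0,1,8] = [1,8] − [0,8] + [0,1],
  ∂[4,7,9] = [7,9] − [4,9] + [4,7].
The 22×11 boundary matrix has rank 9 and Smith normal form diag(1,1,1,1,1,1,1,1,1).

∂_3: C_3 → C_2 sends each 3-simplex σ to the alternating sum Σ_i (−1)^i (σ with its i-th vertex removed). For instance
  ∂[2,5,7,9] = [5,7,9] − [2,7,9] + [2,5,9] − [2,5,7],
  ∂[4,5,7,9] = [5,7,9] − [4,7,9] + [4,5,9] − [4,5,7].
This gives a 11×2 integer matrix of rank 2; reducing to Smith normal form yields diagonal entries (1,1).

From H_k ≅ ker(∂_k) / im(∂_{k+1}) we obtain:

  H_0: rank C_0 − rank ∂_1 = 10 − 9 = 1, and the invariant factors of ∂_1 are all 1, so H_0 ≅ Z.
  H_1: rank ker ∂_1 − rank ∂_2 = (22 − 9) − 9 = 4, and the invariant factors of ∂_2 are all 1, so H_1 ≅ Z^4.
  H_2: rank ker ∂_2 − rank ∂_3 = (11 − 9) − 2 = 0, and the invariant factors of ∂_3 are all 1, so H_2 ≅ 0.
  H_3: rank ker ∂_3 − rank ∂_4 = (2 − 2) − 0 = 0, and there is no ∂_4, so H_3 ≅ 0.

As a check, the Euler characteristic is 10 − 22 + 11 − 2 = -3, which agrees with 1 − 4 + 0 − 0 = -3.

H_0 ≅ Z,  H_1 ≅ Z^4,  H_2 = 0,  H_3 = 0.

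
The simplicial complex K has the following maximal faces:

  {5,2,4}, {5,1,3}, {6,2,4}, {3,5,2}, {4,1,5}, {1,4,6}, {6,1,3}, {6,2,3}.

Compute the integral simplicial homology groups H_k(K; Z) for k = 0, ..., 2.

H_0 = Z,  H_1 = 0,  H_2 = Z.

Order the vertices as 1 < 2 < 3 < 4 < 5 < 6. Listing each simplex with vertices in this order, K has dimension 2 with simplices:

  0-simplices (6): [1], [2], [3], [4], [5], [6]
  1-simplices (12): [1,3], [1,4], [1,5], [1,6], [2,3], [2,4], [2,5], [2,6], [3,5], [3,6], [4,5], [4,6]
  2-simplices (8): [1,3,5], [1,3,6], [1,4,5], [1,4,6], [2,3,5], [2,3,6], [2,4,5], [2,4,6]

giving chain groups C_0 ≅ Z^6, C_1 ≅ Z^12, C_2 ≅ Z^8.

Boundary ∂_1: C_1 → C_0 is given by ∂[p,q] = [q] − [p]. For instance
  ∂[2,4] = [4] − [2].
The resulting 6×12 matrix has rank 5, and its Smith normal form has invariant factors (1,1,1,1,1).

∂_2: C_2 → C_1 maps a triangle to the signed sum of its edges. For instance
  ∂[2,4,6] = [4,6] − [2,6] + [2,4],
  ∂[1,3,6] = [3,6] − [1,6] + [1,3].
The resulting 12×8 matrix has rank 7, and its Smith normal form has invariant factors (1,1,1,1,1,1,1).

Now H_k = ker ∂_k / im ∂_{k+1}, so:

  H_0: rank C_0 − rank ∂_1 = 6 − 5 = 1, and the invariant factors of ∂_1 are all 1, so H_0 ≅ Z.
  H_1: rank ker ∂_1 − rank ∂_2 = (12 − 5) − 7 = 0, and the invariant factors of ∂_2 are all 1, so H_1 ≅ 0.
  H_2: rank ker ∂_2 − rank ∂_3 = (8 − 7) − 0 = 1, and there is no ∂_3, so H_2 ≅ Z.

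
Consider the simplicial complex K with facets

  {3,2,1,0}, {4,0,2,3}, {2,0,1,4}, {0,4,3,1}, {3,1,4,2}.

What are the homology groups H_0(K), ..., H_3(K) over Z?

H_0 ≅ Z,  H_1 = 0,  H_2 = 0,  H_3 ≅ Z.

Fix the vertex order 0 < 1 < 2 < 3 < 4 and write every simplex with vertices in increasing order. Then dim K = 3 and the simplices of K are:

  0-simplices (5): [0], [1], [2], [3], [4]
  1-simplices (10): [0,1], [0,2], [0,3], [0,4], [1,2], [1,3], [1,4], [2,3], [2,4], [3,4]
  2-simplices (10): [0,1,2], [0,1,3], [0,1,4], [0,2,3], [0,2,4], [0,3,4], [1,2,3], [1,2,4], [1,3,4], [2,3,4]
  3-simplices (5): [0,1,2,3], [0,1,2,4], [0,1,3,4], [0,2,3,4], [1,2,3,4]

so the chain groups are C_0 ≅ Z^5, C_1 ≅ Z^10, C_2 ≅ Z^10, C_3 ≅ Z^5.

Boundary ∂_1: C_1 → C_0 sends each edge [p,q] (with p < q) to q − p.
This gives a 5×10 integer matrix of rank 4; reducing to Smith normal form yields diagonal entries (1,1,1,1).

∂_2: C_2 → C_1 maps a triangle to the signed sum of its edges. For instance
  ∂[0,2,4] = [2,4] − [0,4] + [0,2],
  ∂[0,3,4] = [3,4] − [0,4] + [0,3].
The resulting 10×10 matrix has rank 6, and its Smith normal form has invariant factors (1,1,1,1,1,1).

∂_3: C_3 → C_2 sends each 3-simplex σ to the alternating sum Σ_i (−1)^i (σ with its i-th vertex removed). For instance
  ∂[0,1,2,3] = [1,2,3] − [0,2,3] + [0,1,3] − [0,1,2],
  ∂[0,2,3,4] = [2,3,4] − [0,3,4] + [0,2,4] − [0,2,3].
The 10×5 boundary matrix has rank 4 and Smith normal form diag(1,1,1,1).

Now H_k = ker ∂_k / im ∂_{k+1}, so:

  H_0: rank C_0 − rank ∂_1 = 5 − 4 = 1, and the invariant factors of ∂_1 are all 1, so H_0 ≅ Z.
  H_1: rank ker ∂_1 − rank ∂_2 = (10 − 4) − 6 = 0, and the invariant factors of ∂_2 are all 1, so H_1 ≅ 0.
  H_2: rank ker ∂_2 − rank ∂_3 = (10 − 6) − 4 = 0, and the invariant factors of ∂_3 are all 1, so H_2 ≅ 0.
  H_3: rank ker ∂_3 − rank ∂_4 = (5 − 4) − 0 = 1, and there is no ∂_4, so H_3 ≅ Z.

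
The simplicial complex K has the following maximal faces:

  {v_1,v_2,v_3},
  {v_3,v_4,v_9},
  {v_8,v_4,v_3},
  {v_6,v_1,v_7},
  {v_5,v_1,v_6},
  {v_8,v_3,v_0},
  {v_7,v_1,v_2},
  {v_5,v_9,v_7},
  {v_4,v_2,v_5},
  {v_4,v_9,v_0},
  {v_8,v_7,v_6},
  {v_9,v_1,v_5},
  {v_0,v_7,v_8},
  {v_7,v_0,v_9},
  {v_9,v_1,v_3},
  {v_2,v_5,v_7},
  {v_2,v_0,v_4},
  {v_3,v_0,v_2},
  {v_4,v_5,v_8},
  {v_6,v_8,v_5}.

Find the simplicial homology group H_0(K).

H_0 ≅ Z.

Order the vertices as v_0 < v_1 < v_2 < v_3 < v_4 < v_5 < v_6 < v_7 < v_8 < v_9. Listing each simplex with vertices in this order, K has dimension 2 with simplices:

  0-simplices (10): [v_0], [v_1], [v_2], [v_3], [v_4], [v_5], [v_6], [v_7], [v_8], [v_9]
  1-simplices (30): (30 of them)
  2-simplices (20): (20 of them)

so the chain groups are C_0 ≅ Z^10, C_1 ≅ Z^30, C_2 ≅ Z^20.

∂_1: C_1 → C_0 sends each edge [p,q] (with p < q) to q − p. For instance
  ∂[v_1,v_7] = [v_7] − [v_1].
The resulting 10×30 matrix has rank 9, and its Smith normal form has invariant factors (1,1,1,1,1,1,1,1,1).

Boundary ∂_2: C_2 → C_1 acts by ∂[p,q,r] = [q,r] − [p,r] + [p,q]. For instance
  ∂[v_0,v_4,v_9] = [v_4,v_9] − [v_0,v_9] + [v_0,v_4],
  ∂[v_3,v_4,v_8] = [v_4,v_8] − [v_3,v_8] + [v_3,v_4].
As a 30×20 matrix over Z this has rank 20, with invariant factors (1,1,1,1,1,1,1,1,1,1,1,1,1,1,1,1,1,1,1,2).

Computing H_k = (kernel of ∂_k) / (image of ∂_{k+1}):

  H_0: rank C_0 − rank ∂_1 = 10 − 9 = 1, and the invariant factors of ∂_1 are all 1, so H_0 ≅ Z.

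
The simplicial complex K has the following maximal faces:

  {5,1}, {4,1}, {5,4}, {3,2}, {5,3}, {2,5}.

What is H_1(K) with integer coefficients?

Fix the vertex order 1 < 2 < 3 < 4 < 5 and write every simplex with vertices in increasing order. Then dim K = 1 and the simplices of K are:

  0-simplices (5): [1], [2], [3], [4], [5]
  1-simplices (6): [1,4], [1,5], [2,3], [2,5], [3,5], [4,5]

so the chain groups are C_0 ≅ Z^5, C_1 ≅ Z^6.

Boundary ∂_1: C_1 → C_0 is given by ∂[p,q] = [q] − [p].
The 5×6 boundary matrix has rank 4 and Smith normal form diag(1,1,1,1).

Computing H_k = (kernel of ∂_k) / (image of ∂_{k+1}):

  H_1: rank ker ∂_1 − rank ∂_2 = (6 − 4) − 0 = 2, and there is no ∂_2, so H_1 = Z^2.

H_1 = Z^2.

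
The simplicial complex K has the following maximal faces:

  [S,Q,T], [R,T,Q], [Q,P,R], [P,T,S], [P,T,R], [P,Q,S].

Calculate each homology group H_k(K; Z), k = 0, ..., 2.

H_0 = Z,  H_1 = 0,  H_2 = Z.

Order the vertices as P < Q < R < S < T. Listing each simplex with vertices in this order, K has dimension 2 with simplices:

  0-simplices (5): P, Q, R, S, T
  1-simplices (9): PQ, PR, PS, PT, QR, QS, QT, RT, ST
  2-simplices (6): PQR, PQS, PRT, PST, QRT, QST

so the chain groups are C_0 ≅ Z^5, C_1 ≅ Z^9, C_2 ≅ Z^6.

Boundary ∂_1: C_1 → C_0 is given by ∂[p,q] = [q] − [p].
The 5×9 boundary matrix has rank 4 and Smith normal form diag(1,1,1,1).

Boundary ∂_2: C_2 → C_1 maps a triangle to the signed sum of its edges. For instance
  ∂PQS = QS − PS + PQ,
  ∂QST = ST − QT + QS.
As a 9×6 matrix over Z this has rank 5, with invariant factors (1,1,1,1,1).

From H_k ≅ ker(∂_k) / im(∂_{k+1}) we obtain:

  H_0: rank C_0 − rank ∂_1 = 5 − 4 = 1, and the invariant factors of ∂_1 are all 1, so H_0 = Z.
  H_1: rank ker ∂_1 − rank ∂_2 = (9 − 4) − 5 = 0, and the invariant factors of ∂_2 are all 1, so H_1 = 0.
  H_2: rank ker ∂_2 − rank ∂_3 = (6 − 5) − 0 = 1, and there is no ∂_3, so H_2 = Z.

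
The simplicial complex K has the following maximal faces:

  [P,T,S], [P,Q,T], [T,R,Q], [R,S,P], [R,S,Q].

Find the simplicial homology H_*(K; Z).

H_0 = Z,  H_1 = Z,  H_2 = 0.

Order the vertices as P < Q < R < S < T. Listing each simplex with vertices in this order, K has dimension 2 with simplices:

  0-simplices (5): P, Q, R, S, T
  1-simplices (10): PQ, PR, PS, PT, QR, QS, QT, RS, RT, ST
  2-simplices (5): PQT, PRS, PST, QRS, QRT

giving chain groups C_0 ≅ Z^5, C_1 ≅ Z^10, C_2 ≅ Z^5.

The boundary map ∂_1: C_1 → C_0 is given by ∂[p,q] = [q] − [p]. For instance
  ∂PS = S − P.
This gives a 5×10 integer matrix of rank 4; reducing to Smith normal form yields diagonal entries (1,1,1,1).

Boundary ∂_2: C_2 → C_1 acts by ∂[p,q,r] = [q,r] − [p,r] + [p,q]. For instance
  ∂PRS = RS − PS + PR,
  ∂QRS = RS − QS + QR.
The resulting 10×5 matrix has rank 5, and its Smith normal form has invariant factors (1,1,1,1,1).

Reading off H_k = ker ∂_k / im ∂_{k+1}:

  H_0: rank C_0 − rank ∂_1 = 5 − 4 = 1, and the invariant factors of ∂_1 are all 1, so H_0 ≅ Z.
  H_1: rank ker ∂_1 − rank ∂_2 = (10 − 4) − 5 = 1, and the invariant factors of ∂_2 are all 1, so H_1 ≅ Z.
  H_2: rank ker ∂_2 − rank ∂_3 = (5 − 5) − 0 = 0, and there is no ∂_3, so H_2 ≅ 0.

As a check, the Euler characteristic is 5 − 10 + 5 = 0, which agrees with 1 − 1 + 0 = 0.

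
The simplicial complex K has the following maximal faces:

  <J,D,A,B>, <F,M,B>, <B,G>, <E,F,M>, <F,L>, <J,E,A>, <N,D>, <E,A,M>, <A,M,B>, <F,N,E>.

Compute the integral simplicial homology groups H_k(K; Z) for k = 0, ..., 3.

H_0 ≅ Z,  H_1 ≅ Z,  H_2 = 0,  H_3 = 0.

Take the total order A < B < D < E < F < G < J < L < M < N on the vertex set. Then K (dimension 3) consists of the simplices:

  0-simplices (10): A, B, D, E, F, G, J, L, M, N
  1-simplices (19): AB, AD, AE, AJ, AM, BD, BF, BG, BJ, BM, DJ, DN, EF, EJ, EM, EN, FL, FM, FN
  2-simplices (10): ABD, ABJ, ABM, ADJ, AEJ, AEM, BDJ, BFM, EFM, EFN
  3-simplices (1): ABDJ

so the chain groups are C_0 ≅ Z^10, C_1 ≅ Z^19, C_2 ≅ Z^10, C_3 ≅ Z^1.

The boundary map ∂_1: C_1 → C_0 is given by ∂[p,q] = [q] − [p].
As a 10×19 matrix over Z this has rank 9, with invariant factors (1,1,1,1,1,1,1,1,1).

Boundary ∂_2: C_2 → C_1 acts by ∂[p,q,r] = [q,r] − [p,r] + [p,q]. For instance
  ∂ABM = BM − AM + AB,
  ∂BDJ = DJ − BJ + BD.
The resulting 19×10 matrix has rank 9, and its Smith normal form has invariant factors (1,1,1,1,1,1,1,1,1).

∂_3: C_3 → C_2 sends each 3-simplex σ to the alternating sum Σ_i (−1)^i (σ with its i-th vertex removed). For instance
  ∂ABDJ = BDJ − ADJ + ABJ − ABD.
This gives a 10×1 integer matrix of rank 1; reducing to Smith normal form yields diagonal entries (1).

Now H_k = ker ∂_k / im ∂_{k+1}, so:

  H_0: rank C_0 − rank ∂_1 = 10 − 9 = 1, and the invariant factors of ∂_1 are all 1, so H_0 = Z.
  H_1: rank ker ∂_1 − rank ∂_2 = (19 − 9) − 9 = 1, and the invariant factors of ∂_2 are all 1, so H_1 = Z.
  H_2: rank ker ∂_2 − rank ∂_3 = (10 − 9) − 1 = 0, and the invariant factors of ∂_3 are all 1, so H_2 = 0.
  H_3: rank ker ∂_3 − rank ∂_4 = (1 − 1) − 0 = 0, and there is no ∂_4, so H_3 = 0.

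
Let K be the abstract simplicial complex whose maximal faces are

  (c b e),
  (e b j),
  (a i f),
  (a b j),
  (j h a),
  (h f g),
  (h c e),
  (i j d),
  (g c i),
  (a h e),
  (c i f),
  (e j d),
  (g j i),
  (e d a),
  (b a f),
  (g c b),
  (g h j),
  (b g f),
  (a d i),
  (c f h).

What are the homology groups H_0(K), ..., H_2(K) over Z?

H_0 = Z,  H_1 = Z ⊕ Z/2Z,  H_2 = 0.

Order the vertices as a < b < c < d < e < f < g < h < i < j. Listing each simplex with vertices in this order, K has dimension 2 with simplices:

  0-simplices (10): a, b, c, d, e, f, g, h, i, j
  1-simplices (30): ab, ad, ae, af, ah, ai, aj, bc, be, bf, bg, bj, ce, cf, cg, ch, ci, de, di, dj, eh, ej, fg, fh, fi, gh, gi, gj, hj, ij
  2-simplices (20): abf, abj, ade, adi, aeh, afi, ahj, bce, bcg, bej, bfg, ceh, cfh, cfi, cgi, dej, dij, fgh, ghj, gij

giving chain groups C_0 ≅ Z^10, C_1 ≅ Z^30, C_2 ≅ Z^20.

∂_1: C_1 → C_0 sends each edge [p,q] (with p < q) to q − p. For instance
  ∂ah = h − a.
The 10×30 boundary matrix has rank 9 and Smith normal form diag(1,1,1,1,1,1,1,1,1).

The boundary map ∂_2: C_2 → C_1 acts by ∂[p,q,r] = [q,r] − [p,r] + [p,q]. For instance
  ∂cfh = fh − ch + cf,
  ∂abj = bj − aj + ab.
The resulting 30×20 matrix has rank 20, and its Smith normal form has invariant factors (1,1,1,1,1,1,1,1,1,1,1,1,1,1,1,1,1,1,1,2).

Reading off H_k = ker ∂_k / im ∂_{k+1}:

  H_0: rank C_0 − rank ∂_1 = 10 − 9 = 1, and the invariant factors of ∂_1 are all 1, so H_0 ≅ Z.
  H_1: rank ker ∂_1 − rank ∂_2 = (30 − 9) − 20 = 1, and ∂_2 has invariant factor 2 > 1, so H_1 ≅ Z ⊕ Z/2Z.
  H_2: rank ker ∂_2 − rank ∂_3 = (20 − 20) − 0 = 0, and there is no ∂_3, so H_2 ≅ 0.

(K is a triangulation of the Klein bottle.)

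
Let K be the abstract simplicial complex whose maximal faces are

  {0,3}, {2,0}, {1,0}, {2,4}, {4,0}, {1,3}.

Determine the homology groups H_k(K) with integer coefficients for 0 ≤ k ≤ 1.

Take the total order 0 < 1 < 2 < 3 < 4 on the vertex set. Then K (dimension 1) consists of the simplices:

  0-simplices (5): [0], [1], [2], [3], [4]
  1-simplices (6): [0,1], [0,2], [0,3], [0,4], [1,3], [2,4]

so the chain groups are C_0 ≅ Z^5, C_1 ≅ Z^6.

The boundary map ∂_1: C_1 → C_0 sends each edge [p,q] (with p < q) to q − p. For instance
  ∂[0,2] = [2] − [0].
The 5×6 boundary matrix has rank 4 and Smith normal form diag(1,1,1,1).

Reading off H_k = ker ∂_k / im ∂_{k+1}:

  H_0: rank C_0 − rank ∂_1 = 5 − 4 = 1, and the invariant factors of ∂_1 are all 1, so H_0 = Z.
  H_1: rank ker ∂_1 − rank ∂_2 = (6 − 4) − 0 = 2, and there is no ∂_2, so H_1 = Z^2.

(K is a triangulation of a wedge of 2 circles.)

H_0 ≅ Z,  H_1 ≅ Z^2.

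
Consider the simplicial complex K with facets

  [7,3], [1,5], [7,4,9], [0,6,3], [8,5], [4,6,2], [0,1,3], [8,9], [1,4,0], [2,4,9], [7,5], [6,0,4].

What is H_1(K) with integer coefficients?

Fix the vertex order 0 < 1 < 2 < 3 < 4 < 5 < 6 < 7 < 8 < 9 and write every simplex with vertices in increasing order. Then dim K = 2 and the simplices of K are:

  0-simplices (10): [0], [1], [2], [3], [4], [5], [6], [7], [8], [9]
  1-simplices (19): [0,1], [0,3], [0,4], [0,6], [1,3], [1,4], [1,5], [2,4], [2,6], [2,9], [3,6], [3,7], [4,6], [4,7], [4,9], [5,7], [5,8], [7,9], [8,9]
  2-simplices (7): [0,1,3], [0,1,4], [0,3,6], [0,4,6], [2,4,6], [2,4,9], [4,7,9]

so the chain groups are C_0 ≅ Z^10, C_1 ≅ Z^19, C_2 ≅ Z^7.

The boundary map ∂_1: C_1 → C_0 is given by ∂[p,q] = [q] − [p].
As a 10×19 matrix over Z this has rank 9, with invariant factors (1,1,1,1,1,1,1,1,1).

The boundary map ∂_2: C_2 → C_1 sends each 2-simplex [p,q,r] to [q,r] − [p,r] + [p,q]. For instance
  ∂[2,4,9] = [4,9] − [2,9] + [2,4],
  ∂[0,1,4] = [1,4] − [0,4] + [0,1].
The 19×7 boundary matrix has rank 7 and Smith normal form diag(1,1,1,1,1,1,1).

Now H_k = ker ∂_k / im ∂_{k+1}, so:

  H_1: rank ker ∂_1 − rank ∂_2 = (19 − 9) − 7 = 3, and the invariant factors of ∂_2 are all 1, so H_1 ≅ Z^3.

H_1 = Z^3.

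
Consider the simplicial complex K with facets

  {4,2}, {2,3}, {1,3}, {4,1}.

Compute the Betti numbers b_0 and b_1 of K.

Fix the vertex order 1 < 2 < 3 < 4 and write every simplex with vertices in increasing order. Then dim K = 1 and the simplices of K are:

  0-simplices (4): [1], [2], [3], [4]
  1-simplices (4): [1,3], [1,4], [2,3], [2,4]

so the chain groups are C_0 ≅ Z^4, C_1 ≅ Z^4.

Boundary ∂_1: C_1 → C_0 sends each edge [p,q] (with p < q) to q − p. For instance
  ∂[2,4] = [4] − [2].
As a 4×4 matrix over Z this has rank 3, with invariant factors (1,1,1).

From H_k ≅ ker(∂_k) / im(∂_{k+1}) we obtain:

  H_0: rank C_0 − rank ∂_1 = 4 − 3 = 1, and the invariant factors of ∂_1 are all 1, so H_0 ≅ Z.
  H_1: rank ker ∂_1 − rank ∂_2 = (4 − 3) − 0 = 1, and there is no ∂_2, so H_1 ≅ Z.

As a check, the Euler characteristic is 4 − 4 = 0, which agrees with 1 − 1 = 0.

Hence the Betti numbers are b_0 = 1, b_1 = 1.

b_0 = 1, b_1 = 1.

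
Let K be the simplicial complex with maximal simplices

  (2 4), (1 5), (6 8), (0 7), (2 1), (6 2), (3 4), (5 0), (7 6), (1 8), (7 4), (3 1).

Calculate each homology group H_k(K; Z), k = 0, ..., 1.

H_0 ≅ Z,  H_1 ≅ Z^4.

We work with the vertex ordering 0 < 1 < 2 < 3 < 4 < 5 < 6 < 7 < 8. The simplices of K, each written with vertices in increasing order, are:

  0-simplices (9): [0], [1], [2], [3], [4], [5], [6], [7], [8]
  1-simplices (12): [0,5], [0,7], [1,2], [1,3], [1,5], [1,8], [2,4], [2,6], [3,4], [4,7], [6,7], [6,8]

giving chain groups C_0 ≅ Z^9, C_1 ≅ Z^12.

∂_1: C_1 → C_0 is given by ∂[p,q] = [q] − [p]. For instance
  ∂[2,6] = [6] − [2].
As a 9×12 matrix over Z this has rank 8, with invariant factors (1,1,1,1,1,1,1,1).

Computing H_k = (kernel of ∂_k) / (image of ∂_{k+1}):

  H_0: rank C_0 − rank ∂_1 = 9 − 8 = 1, and the invariant factors of ∂_1 are all 1, so H_0 = Z.
  H_1: rank ker ∂_1 − rank ∂_2 = (12 − 8) − 0 = 4, and there is no ∂_2, so H_1 = Z^4.

As a check, the Euler characteristic is 9 − 12 = -3, which agrees with 1 − 4 = -3.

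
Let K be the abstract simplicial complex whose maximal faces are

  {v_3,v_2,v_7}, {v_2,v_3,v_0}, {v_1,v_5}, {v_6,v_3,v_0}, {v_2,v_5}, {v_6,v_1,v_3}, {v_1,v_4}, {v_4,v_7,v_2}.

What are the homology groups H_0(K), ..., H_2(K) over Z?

H_0 ≅ Z,  H_1 ≅ Z^2,  H_2 = 0.

K has 8 vertices, 14 edges, 5 triangles.
rank ∂_0 = 0, rank ∂_1 = 7 ⇒ b_0 = 8 − 0 − 7 = 1; all invariant factors of ∂_1 are 1 so no torsion. So H_0 ≅ Z.
rank ∂_1 = 7, rank ∂_2 = 5 ⇒ b_1 = 14 − 7 − 5 = 2; all invariant factors of ∂_2 are 1 so no torsion. So H_1 ≅ Z^2.
rank ∂_2 = 5, rank ∂_3 = 0 ⇒ b_2 = 5 − 5 − 0 = 0. So H_2 ≅ 0.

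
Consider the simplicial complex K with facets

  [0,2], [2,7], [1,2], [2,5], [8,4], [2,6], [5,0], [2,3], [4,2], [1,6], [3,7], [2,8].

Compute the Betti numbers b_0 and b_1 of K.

K has 9 vertices, 12 edges.
rank ∂_0 = 0, rank ∂_1 = 8 ⇒ b_0 = 9 − 0 − 8 = 1; all invariant factors of ∂_1 are 1 so no torsion. So H_0 = Z.
rank ∂_1 = 8, rank ∂_2 = 0 ⇒ b_1 = 12 − 8 − 0 = 4. So H_1 = Z^4.

b_0 = 1, b_1 = 4.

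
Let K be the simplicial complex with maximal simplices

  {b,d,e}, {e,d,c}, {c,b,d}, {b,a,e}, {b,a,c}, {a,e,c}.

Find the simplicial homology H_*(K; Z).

Take the total order a < b < c < d < e on the vertex set. Then K (dimension 2) consists of the simplices:

  0-simplices (5): a, b, c, d, e
  1-simplices (9): ab, ac, ae, bc, bd, be, cd, ce, de
  2-simplices (6): abc, abe, ace, bcd, bde, cde

so the chain groups are C_0 ≅ Z^5, C_1 ≅ Z^9, C_2 ≅ Z^6.

The boundary map ∂_1: C_1 → C_0 is given by ∂[p,q] = [q] − [p].
This gives a 5×9 integer matrix of rank 4; reducing to Smith normal form yields diagonal entries (1,1,1,1).

Boundary ∂_2: C_2 → C_1 sends each 2-simplex [p,q,r] to [q,r] − [p,r] + [p,q]. For instance
  ∂ace = ce − ae + ac,
  ∂cde = de − ce + cd.
The 9×6 boundary matrix has rank 5 and Smith normal form diag(1,1,1,1,1).

Computing H_k = (kernel of ∂_k) / (image of ∂_{k+1}):

  H_0: rank C_0 − rank ∂_1 = 5 − 4 = 1, and the invariant factors of ∂_1 are all 1, so H_0 = Z.
  H_1: rank ker ∂_1 − rank ∂_2 = (9 − 4) − 5 = 0, and the invariant factors of ∂_2 are all 1, so H_1 = 0.
  H_2: rank ker ∂_2 − rank ∂_3 = (6 − 5) − 0 = 1, and there is no ∂_3, so H_2 = Z.

H_0 = Z,  H_1 = 0,  H_2 = Z.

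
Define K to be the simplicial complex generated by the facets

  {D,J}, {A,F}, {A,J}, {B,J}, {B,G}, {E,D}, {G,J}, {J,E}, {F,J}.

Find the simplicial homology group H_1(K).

H_1 ≅ Z^3.

Fix the vertex order A < B < D < E < F < G < J and write every simplex with vertices in increasing order. Then dim K = 1 and the simplices of K are:

  0-simplices (7): A, B, D, E, F, G, J
  1-simplices (9): AF, AJ, BG, BJ, DE, DJ, EJ, FJ, GJ

so the chain groups are C_0 ≅ Z^7, C_1 ≅ Z^9.

Boundary ∂_1: C_1 → C_0 maps an edge to its endpoints' difference, ∂[p,q] = q − p. For instance
  ∂DE = E − D.
As a 7×9 matrix over Z this has rank 6, with invariant factors (1,1,1,1,1,1).

Computing H_k = (kernel of ∂_k) / (image of ∂_{k+1}):

  H_1: rank ker ∂_1 − rank ∂_2 = (9 − 6) − 0 = 3, and there is no ∂_2, so H_1 = Z^3.

(K is a triangulation of a wedge of 3 circles.)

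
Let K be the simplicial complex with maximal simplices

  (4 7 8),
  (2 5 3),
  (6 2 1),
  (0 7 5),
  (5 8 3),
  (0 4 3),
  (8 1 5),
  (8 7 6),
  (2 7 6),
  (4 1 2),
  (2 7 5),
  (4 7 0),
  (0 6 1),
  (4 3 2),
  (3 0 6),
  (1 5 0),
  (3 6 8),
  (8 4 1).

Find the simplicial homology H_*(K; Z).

K has 9 vertices, 27 edges, 18 triangles.
rank ∂_0 = 0, rank ∂_1 = 8 ⇒ b_0 = 9 − 0 − 8 = 1; all invariant factors of ∂_1 are 1 so no torsion. So H_0 = Z.
rank ∂_1 = 8, rank ∂_2 = 17 ⇒ b_1 = 27 − 8 − 17 = 2; all invariant factors of ∂_2 are 1 so no torsion. So H_1 = Z^2.
rank ∂_2 = 17, rank ∂_3 = 0 ⇒ b_2 = 18 − 17 − 0 = 1. So H_2 = Z.

H_0 ≅ Z,  H_1 ≅ Z^2,  H_2 ≅ Z.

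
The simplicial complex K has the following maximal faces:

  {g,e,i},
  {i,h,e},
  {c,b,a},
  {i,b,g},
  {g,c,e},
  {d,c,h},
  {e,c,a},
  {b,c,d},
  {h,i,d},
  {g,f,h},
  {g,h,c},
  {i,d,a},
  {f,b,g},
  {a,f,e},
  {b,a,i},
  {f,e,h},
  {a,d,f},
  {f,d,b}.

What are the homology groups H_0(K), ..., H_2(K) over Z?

H_0 = Z,  H_1 = Z ⊕ Z/2,  H_2 = 0.

Take the total order a < b < c < d < e < f < g < h < i on the vertex set. Then K (dimension 2) consists of the simplices:

  0-simplices (9): a, b, c, d, e, f, g, h, i
  1-simplices (27): ab, ac, ad, ae, af, ai, bc, bd, bf, bg, bi, cd, ce, cg, ch, df, dh, di, ef, eg, eh, ei, fg, fh, gh, gi, hi
  2-simplices (18): abc, abi, ace, adf, adi, aef, bcd, bdf, bfg, bgi, cdh, ceg, cgh, dhi, efh, egi, ehi, fgh

Hence C_0 ≅ Z^9, C_1 ≅ Z^27, C_2 ≅ Z^18.

The boundary map ∂_1: C_1 → C_0 maps an edge to its endpoints' difference, ∂[p,q] = q − p.
This gives a 9×27 integer matrix of rank 8; reducing to Smith normal form yields diagonal entries (1,1,1,1,1,1,1,1).

The boundary map ∂_2: C_2 → C_1 acts by ∂[p,q,r] = [q,r] − [p,r] + [p,q]. For instance
  ∂abc = bc − ac + ab,
  ∂aef = ef − af + ae.
As a 27×18 matrix over Z this has rank 18, with invariant factors (1,1,1,1,1,1,1,1,1,1,1,1,1,1,1,1,1,2).

Now H_k = ker ∂_k / im ∂_{k+1}, so:

  H_0: rank C_0 − rank ∂_1 = 9 − 8 = 1, and the invariant factors of ∂_1 are all 1, so H_0 ≅ Z.
  H_1: rank ker ∂_1 − rank ∂_2 = (27 − 8) − 18 = 1, and ∂_2 has invariant factor 2 > 1, so H_1 ≅ Z ⊕ Z/2.
  H_2: rank ker ∂_2 − rank ∂_3 = (18 − 18) − 0 = 0, and there is no ∂_3, so H_2 ≅ 0.

As a check, the Euler characteristic is 9 − 27 + 18 = 0, which agrees with 1 − 1 + 0 = 0.
(K is a triangulation of the Klein bottle.)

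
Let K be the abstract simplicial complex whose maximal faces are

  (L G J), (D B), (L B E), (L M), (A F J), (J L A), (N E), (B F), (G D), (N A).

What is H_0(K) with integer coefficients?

K has 10 vertices, 16 edges, 4 triangles.
rank ∂_0 = 0, rank ∂_1 = 9 ⇒ b_0 = 10 − 0 − 9 = 1; all invariant factors of ∂_1 are 1 so no torsion. So H_0 ≅ Z.

H_0 ≅ Z.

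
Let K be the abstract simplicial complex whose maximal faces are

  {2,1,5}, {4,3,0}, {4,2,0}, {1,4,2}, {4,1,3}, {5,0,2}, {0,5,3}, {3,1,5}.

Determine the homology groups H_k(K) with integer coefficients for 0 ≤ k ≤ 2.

Take the total order 0 < 1 < 2 < 3 < 4 < 5 on the vertex set. Then K (dimension 2) consists of the simplices:

  0-simplices (6): [0], [1], [2], [3], [4], [5]
  1-simplices (12): [0,2], [0,3], [0,4], [0,5], [1,2], [1,3], [1,4], [1,5], [2,4], [2,5], [3,4], [3,5]
  2-simplices (8): [0,2,4], [0,2,5], [0,3,4], [0,3,5], [1,2,4], [1,2,5], [1,3,4], [1,3,5]

Hence C_0 ≅ Z^6, C_1 ≅ Z^12, C_2 ≅ Z^8.

Boundary ∂_1: C_1 → C_0 maps an edge to its endpoints' difference, ∂[p,q] = q − p.
The 6×12 boundary matrix has rank 5 and Smith normal form diag(1,1,1,1,1).

The boundary map ∂_2: C_2 → C_1 maps a triangle to the signed sum of its edges. For instance
  ∂[0,3,5] = [3,5] − [0,5] + [0,3],
  ∂[1,3,5] = [3,5] − [1,5] + [1,3].
As a 12×8 matrix over Z this has rank 7, with invariant factors (1,1,1,1,1,1,1).

From H_k ≅ ker(∂_k) / im(∂_{k+1}) we obtain:

  H_0: rank C_0 − rank ∂_1 = 6 − 5 = 1, and the invariant factors of ∂_1 are all 1, so H_0 = Z.
  H_1: rank ker ∂_1 − rank ∂_2 = (12 − 5) − 7 = 0, and the invariant factors of ∂_2 are all 1, so H_1 = 0.
  H_2: rank ker ∂_2 − rank ∂_3 = (8 − 7) − 0 = 1, and there is no ∂_3, so H_2 = Z.

As a check, the Euler characteristic is 6 − 12 + 8 = 2, which agrees with 1 − 0 + 1 = 2.
(K is a triangulation of the 2-sphere S^2.)

H_0 ≅ Z,  H_1 = 0,  H_2 ≅ Z.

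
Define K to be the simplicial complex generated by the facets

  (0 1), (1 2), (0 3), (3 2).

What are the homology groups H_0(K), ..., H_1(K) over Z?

We work with the vertex ordering 0 < 1 < 2 < 3. The simplices of K, each written with vertices in increasing order, are:

  0-simplices (4): [0], [1], [2], [3]
  1-simplices (4): [0,1], [0,3], [1,2], [2,3]

giving chain groups C_0 ≅ Z^4, C_1 ≅ Z^4.

The boundary map ∂_1: C_1 → C_0 maps an edge to its endpoints' difference, ∂[p,q] = q − p. For instance
  ∂[0,1] = [1] − [0].
This gives a 4×4 integer matrix of rank 3; reducing to Smith normal form yields diagonal entries (1,1,1).

Reading off H_k = ker ∂_k / im ∂_{k+1}:

  H_0: rank C_0 − rank ∂_1 = 4 − 3 = 1, and the invariant factors of ∂_1 are all 1, so H_0 = Z.
  H_1: rank ker ∂_1 − rank ∂_2 = (4 − 3) − 0 = 1, and there is no ∂_2, so H_1 = Z.

As a check, the Euler characteristic is 4 − 4 = 0, which agrees with 1 − 1 = 0.
(K is a triangulation of the circle S^1.)

H_0 ≅ Z,  H_1 ≅ Z.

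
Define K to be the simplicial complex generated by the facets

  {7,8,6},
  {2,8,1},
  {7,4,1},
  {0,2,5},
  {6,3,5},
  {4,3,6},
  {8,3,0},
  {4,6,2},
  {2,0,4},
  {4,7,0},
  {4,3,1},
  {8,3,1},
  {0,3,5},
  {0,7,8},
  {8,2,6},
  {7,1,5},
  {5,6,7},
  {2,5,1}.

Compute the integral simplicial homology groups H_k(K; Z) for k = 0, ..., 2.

Order the vertices as 0 < 1 < 2 < 3 < 4 < 5 < 6 < 7 < 8. Listing each simplex with vertices in this order, K has dimension 2 with simplices:

  0-simplices (9): [0], [1], [2], [3], [4], [5], [6], [7], [8]
  1-simplices (27): (27 of them)
  2-simplices (18): [0,2,4], [0,2,5], [0,3,5], [0,3,8], [0,4,7], [0,7,8], [1,2,5], [1,2,8], [1,3,4], [1,3,8], [1,4,7], [1,5,7], [2,4,6], [2,6,8], [3,4,6], [3,5,6], [5,6,7], [6,7,8]

so the chain groups are C_0 ≅ Z^9, C_1 ≅ Z^27, C_2 ≅ Z^18.

Boundary ∂_1: C_1 → C_0 maps an edge to its endpoints' difference, ∂[p,q] = q − p. For instance
  ∂[1,5] = [5] − [1].
The 9×27 boundary matrix has rank 8 and Smith normal form diag(1,1,1,1,1,1,1,1).

∂_2: C_2 → C_1 sends each 2-simplex [p,q,r] to [q,r] − [p,r] + [p,q]. For instance
  ∂[2,4,6] = [4,6] − [2,6] + [2,4],
  ∂[1,5,7] = [5,7] − [1,7] + [1,5].
As a 27×18 matrix over Z this has rank 17, with invariant factors (1,1,1,1,1,1,1,1,1,1,1,1,1,1,1,1,1).

From H_k ≅ ker(∂_k) / im(∂_{k+1}) we obtain:

  H_0: rank C_0 − rank ∂_1 = 9 − 8 = 1, and the invariant factors of ∂_1 are all 1, so H_0 ≅ Z.
  H_1: rank ker ∂_1 − rank ∂_2 = (27 − 8) − 17 = 2, and the invariant factors of ∂_2 are all 1, so H_1 ≅ Z^2.
  H_2: rank ker ∂_2 − rank ∂_3 = (18 − 17) − 0 = 1, and there is no ∂_3, so H_2 ≅ Z.

As a check, the Euler characteristic is 9 − 27 + 18 = 0, which agrees with 1 − 2 + 1 = 0.

H_0 = Z,  H_1 = Z^2,  H_2 = Z.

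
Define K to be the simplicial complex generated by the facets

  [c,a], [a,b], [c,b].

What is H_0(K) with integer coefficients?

Fix the vertex order a < b < c and write every simplex with vertices in increasing order. Then dim K = 1 and the simplices of K are:

  0-simplices (3): a, b, c
  1-simplices (3): ab, ac, bc

Hence C_0 ≅ Z^3, C_1 ≅ Z^3.

Boundary ∂_1: C_1 → C_0 sends each edge [p,q] (with p < q) to q − p.
The resulting 3×3 matrix has rank 2, and its Smith normal form has invariant factors (1,1).

Now H_k = ker ∂_k / im ∂_{k+1}, so:

  H_0: rank C_0 − rank ∂_1 = 3 − 2 = 1, and the invariant factors of ∂_1 are all 1, so H_0 ≅ Z.

H_0 = Z.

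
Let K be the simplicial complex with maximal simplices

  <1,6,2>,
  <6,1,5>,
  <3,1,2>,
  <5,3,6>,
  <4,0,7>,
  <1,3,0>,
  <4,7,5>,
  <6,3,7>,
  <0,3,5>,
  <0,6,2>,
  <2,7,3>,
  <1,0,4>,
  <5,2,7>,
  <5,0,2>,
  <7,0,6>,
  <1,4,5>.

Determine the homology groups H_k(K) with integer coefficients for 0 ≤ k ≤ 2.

H_0 = Z,  H_1 = Z^2,  H_2 = Z.

Fix the vertex order 0 < 1 < 2 < 3 < 4 < 5 < 6 < 7 and write every simplex with vertices in increasing order. Then dim K = 2 and the simplices of K are:

  0-simplices (8): [0], [1], [2], [3], [4], [5], [6], [7]
  1-simplices (24): (24 of them)
  2-simplices (16): [0,1,3], [0,1,4], [0,2,5], [0,2,6], [0,3,5], [0,4,7], [0,6,7], [1,2,3], [1,2,6], [1,4,5], [1,5,6], [2,3,7], [2,5,7], [3,5,6], [3,6,7], [4,5,7]

Hence C_0 ≅ Z^8, C_1 ≅ Z^24, C_2 ≅ Z^16.

Boundary ∂_1: C_1 → C_0 maps an edge to its endpoints' difference, ∂[p,q] = q − p. For instance
  ∂[0,2] = [2] − [0].
As a 8×24 matrix over Z this has rank 7, with invariant factors (1,1,1,1,1,1,1).

Boundary ∂_2: C_2 → C_1 sends each 2-simplex [p,q,r] to [q,r] − [p,r] + [p,q]. For instance
  ∂[1,2,3] = [2,3] − [1,3] + [1,2],
  ∂[1,2,6] = [2,6] − [1,6] + [1,2].
The 24×16 boundary matrix has rank 15 and Smith normal form diag(1,1,1,1,1,1,1,1,1,1,1,1,1,1,1).

Computing H_k = (kernel of ∂_k) / (image of ∂_{k+1}):

  H_0: rank C_0 − rank ∂_1 = 8 − 7 = 1, and the invariant factors of ∂_1 are all 1, so H_0 = Z.
  H_1: rank ker ∂_1 − rank ∂_2 = (24 − 7) − 15 = 2, and the invariant factors of ∂_2 are all 1, so H_1 = Z^2.
  H_2: rank ker ∂_2 − rank ∂_3 = (16 − 15) − 0 = 1, and there is no ∂_3, so H_2 = Z.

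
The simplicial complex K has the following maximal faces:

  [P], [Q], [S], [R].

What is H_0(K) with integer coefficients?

K has 4 vertices.
rank ∂_0 = 0, rank ∂_1 = 0 ⇒ b_0 = 4 − 0 − 0 = 4. So H_0 = Z^4.

H_0 ≅ Z^4.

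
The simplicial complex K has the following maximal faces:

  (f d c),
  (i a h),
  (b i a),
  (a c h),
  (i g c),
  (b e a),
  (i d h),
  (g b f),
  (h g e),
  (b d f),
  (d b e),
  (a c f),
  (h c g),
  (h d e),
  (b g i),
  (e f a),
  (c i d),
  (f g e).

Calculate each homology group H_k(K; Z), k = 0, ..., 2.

We work with the vertex ordering a < b < c < d < e < f < g < h < i. The simplices of K, each written with vertices in increasing order, are:

  0-simplices (9): a, b, c, d, e, f, g, h, i
  1-simplices (27): ab, ac, ae, af, ah, ai, bd, be, bf, bg, bi, cd, cf, cg, ch, ci, de, df, dh, di, ef, eg, eh, fg, gh, gi, hi
  2-simplices (18): abe, abi, acf, ach, aef, ahi, bde, bdf, bfg, bgi, cdf, cdi, cgh, cgi, deh, dhi, efg, egh

giving chain groups C_0 ≅ Z^9, C_1 ≅ Z^27, C_2 ≅ Z^18.

The boundary map ∂_1: C_1 → C_0 maps an edge to its endpoints' difference, ∂[p,q] = q − p. For instance
  ∂ab = b − a.
The 9×27 boundary matrix has rank 8 and Smith normal form diag(1,1,1,1,1,1,1,1).

∂_2: C_2 → C_1 acts by ∂[p,q,r] = [q,r] − [p,r] + [p,q]. For instance
  ∂ach = ch − ah + ac,
  ∂cdf = df − cf + cd.
As a 27×18 matrix over Z this has rank 18, with invariant factors (1,1,1,1,1,1,1,1,1,1,1,1,1,1,1,1,1,2).

Now H_k = ker ∂_k / im ∂_{k+1}, so:

  H_0: rank C_0 − rank ∂_1 = 9 − 8 = 1, and the invariant factors of ∂_1 are all 1, so H_0 ≅ Z.
  H_1: rank ker ∂_1 − rank ∂_2 = (27 − 8) − 18 = 1, and ∂_2 has invariant factor 2 > 1, so H_1 ≅ Z ⊕ Z/2.
  H_2: rank ker ∂_2 − rank ∂_3 = (18 − 18) − 0 = 0, and there is no ∂_3, so H_2 ≅ 0.

As a check, the Euler characteristic is 9 − 27 + 18 = 0, which agrees with 1 − 1 + 0 = 0.
(K is a triangulation of the Klein bottle.)

H_0 ≅ Z,  H_1 ≅ Z ⊕ Z/2,  H_2 = 0.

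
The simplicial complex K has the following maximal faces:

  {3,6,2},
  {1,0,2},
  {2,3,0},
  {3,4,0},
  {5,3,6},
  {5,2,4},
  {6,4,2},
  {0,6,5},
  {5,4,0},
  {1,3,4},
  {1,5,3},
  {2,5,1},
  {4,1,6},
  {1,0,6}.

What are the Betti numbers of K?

b_0 = 1, b_1 = 2, b_2 = 1.

Order the vertices as 0 < 1 < 2 < 3 < 4 < 5 < 6. Listing each simplex with vertices in this order, K has dimension 2 with simplices:

  0-simplices (7): [0], [1], [2], [3], [4], [5], [6]
  1-simplices (21): [0,1], [0,2], [0,3], [0,4], [0,5], [0,6], [1,2], [1,3], [1,4], [1,5], [1,6], [2,3], [2,4], [2,5], [2,6], [3,4], [3,5], [3,6], [4,5], [4,6], [5,6]
  2-simplices (14): [0,1,2], [0,1,6], [0,2,3], [0,3,4], [0,4,5], [0,5,6], [1,2,5], [1,3,4], [1,3,5], [1,4,6], [2,3,6], [2,4,5], [2,4,6], [3,5,6]

giving chain groups C_0 ≅ Z^7, C_1 ≅ Z^21, C_2 ≅ Z^14.

The boundary map ∂_1: C_1 → C_0 maps an edge to its endpoints' difference, ∂[p,q] = q − p. For instance
  ∂[1,4] = [4] − [1].
The 7×21 boundary matrix has rank 6 and Smith normal form diag(1,1,1,1,1,1).

∂_2: C_2 → C_1 acts by ∂[p,q,r] = [q,r] − [p,r] + [p,q]. For instance
  ∂[1,3,5] = [3,5] − [1,5] + [1,3],
  ∂[1,2,5] = [2,5] − [1,5] + [1,2].
The 21×14 boundary matrix has rank 13 and Smith normal form diag(1,1,1,1,1,1,1,1,1,1,1,1,1).

From H_k ≅ ker(∂_k) / im(∂_{k+1}) we obtain:

  H_0: rank C_0 − rank ∂_1 = 7 − 6 = 1, and the invariant factors of ∂_1 are all 1, so H_0 = Z.
  H_1: rank ker ∂_1 − rank ∂_2 = (21 − 6) − 13 = 2, and the invariant factors of ∂_2 are all 1, so H_1 = Z^2.
  H_2: rank ker ∂_2 − rank ∂_3 = (14 − 13) − 0 = 1, and there is no ∂_3, so H_2 = Z.

Hence the Betti numbers are b_0 = 1, b_1 = 2, b_2 = 1.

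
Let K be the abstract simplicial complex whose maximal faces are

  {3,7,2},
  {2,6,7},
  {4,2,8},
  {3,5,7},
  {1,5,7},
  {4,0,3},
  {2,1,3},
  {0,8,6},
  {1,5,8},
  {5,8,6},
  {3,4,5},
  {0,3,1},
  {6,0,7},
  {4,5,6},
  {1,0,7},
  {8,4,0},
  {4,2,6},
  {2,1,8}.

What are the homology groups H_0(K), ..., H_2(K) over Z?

H_0 = Z,  H_1 = Z ⊕ Z/2,  H_2 = 0.

Fix the vertex order 0 < 1 < 2 < 3 < 4 < 5 < 6 < 7 < 8 and write every simplex with vertices in increasing order. Then dim K = 2 and the simplices of K are:

  0-simplices (9): [0], [1], [2], [3], [4], [5], [6], [7], [8]
  1-simplices (27): (27 of them)
  2-simplices (18): [0,1,3], [0,1,7], [0,3,4], [0,4,8], [0,6,7], [0,6,8], [1,2,3], [1,2,8], [1,5,7], [1,5,8], [2,3,7], [2,4,6], [2,4,8], [2,6,7], [3,4,5], [3,5,7], [4,5,6], [5,6,8]

so the chain groups are C_0 ≅ Z^9, C_1 ≅ Z^27, C_2 ≅ Z^18.

The boundary map ∂_1: C_1 → C_0 sends each edge [p,q] (with p < q) to q − p. For instance
  ∂[3,5] = [5] − [3].
The resulting 9×27 matrix has rank 8, and its Smith normal form has invariant factors (1,1,1,1,1,1,1,1).

∂_2: C_2 → C_1 maps a triangle to the signed sum of its edges. For instance
  ∂[0,1,3] = [1,3] − [0,3] + [0,1],
  ∂[0,1,7] = [1,7] − [0,7] + [0,1].
The 27×18 boundary matrix has rank 18 and Smith normal form diag(1,1,1,1,1,1,1,1,1,1,1,1,1,1,1,1,1,2).

Now H_k = ker ∂_k / im ∂_{k+1}, so:

  H_0: rank C_0 − rank ∂_1 = 9 − 8 = 1, and the invariant factors of ∂_1 are all 1, so H_0 ≅ Z.
  H_1: rank ker ∂_1 − rank ∂_2 = (27 − 8) − 18 = 1, and ∂_2 has invariant factor 2 > 1, so H_1 ≅ Z ⊕ Z/2.
  H_2: rank ker ∂_2 − rank ∂_3 = (18 − 18) − 0 = 0, and there is no ∂_3, so H_2 ≅ 0.

(K is a triangulation of the Klein bottle.)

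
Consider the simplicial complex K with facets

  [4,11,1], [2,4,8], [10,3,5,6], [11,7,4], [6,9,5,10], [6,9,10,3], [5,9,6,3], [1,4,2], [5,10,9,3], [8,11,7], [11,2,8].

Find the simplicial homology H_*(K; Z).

Take the total order 1 < 2 < 3 < 4 < 5 < 6 < 7 < 8 < 9 < 10 < 11 on the vertex set. Then K (dimension 3) consists of the simplices:

  0-simplices (11): [1], [2], [3], [4], [5], [6], [7], [8], [9], [10], [11]
  1-simplices (22): (22 of them)
  2-simplices (16): [1,2,4], [1,4,11], [2,4,8], [2,8,11], [3,5,6], [3,5,9], [3,5,10], [3,6,9], [3,6,10], [3,9,10], [4,7,11], [5,6,9], [5,6,10], [5,9,10], [6,9,10], [7,8,11]
  3-simplices (5): [3,5,6,9], [3,5,6,10], [3,5,9,10], [3,6,9,10], [5,6,9,10]

so the chain groups are C_0 ≅ Z^11, C_1 ≅ Z^22, C_2 ≅ Z^16, C_3 ≅ Z^5.

The boundary map ∂_1: C_1 → C_0 maps an edge to its endpoints' difference, ∂[p,q] = q − p. For instance
  ∂[3,10] = [10] − [3].
The resulting 11×22 matrix has rank 9, and its Smith normal form has invariant factors (1,1,1,1,1,1,1,1,1).

∂_2: C_2 → C_1 sends each 2-simplex [p,q,r] to [q,r] − [p,r] + [p,q]. For instance
  ∂[3,5,10] = [5,10] − [3,10] + [3,5],
  ∂[2,4,8] = [4,8] − [2,8] + [2,4].
The resulting 22×16 matrix has rank 12, and its Smith normal form has invariant factors (1,1,1,1,1,1,1,1,1,1,1,1).

The boundary map ∂_3: C_3 → C_2 sends each 3-simplex σ to the alternating sum Σ_i (−1)^i (σ with its i-th vertex removed). For instance
  ∂[5,6,9,10] = [6,9,10] − [5,9,10] + [5,6,10] − [5,6,9],
  ∂[3,5,9,10] = [5,9,10] − [3,9,10] + [3,5,10] − [3,5,9].
The resulting 16×5 matrix has rank 4, and its Smith normal form has invariant factors (1,1,1,1).

From H_k ≅ ker(∂_k) / im(∂_{k+1}) we obtain:

  H_0: rank C_0 − rank ∂_1 = 11 − 9 = 2, and the invariant factors of ∂_1 are all 1, so H_0 = Z^2.
  H_1: rank ker ∂_1 − rank ∂_2 = (22 − 9) − 12 = 1, and the invariant factors of ∂_2 are all 1, so H_1 = Z.
  H_2: rank ker ∂_2 − rank ∂_3 = (16 − 12) − 4 = 0, and the invariant factors of ∂_3 are all 1, so H_2 = 0.
  H_3: rank ker ∂_3 − rank ∂_4 = (5 − 4) − 0 = 1, and there is no ∂_4, so H_3 = Z.

H_0 ≅ Z^2,  H_1 ≅ Z,  H_2 = 0,  H_3 ≅ Z.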